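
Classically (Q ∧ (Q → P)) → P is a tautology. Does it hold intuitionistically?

This is modus ponens in implicational form, which is intuitionistically derivable.
If a world forces Q and Q → P, then applying the implication at that world (which is accessible from itself) gives P.

Yes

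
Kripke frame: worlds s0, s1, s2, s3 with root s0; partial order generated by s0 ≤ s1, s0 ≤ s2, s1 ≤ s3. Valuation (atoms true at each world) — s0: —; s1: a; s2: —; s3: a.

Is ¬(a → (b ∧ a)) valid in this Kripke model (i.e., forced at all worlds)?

Not every world: s0 ⊮ ¬(a → (b ∧ a)).
s0 ⊮ ¬(a → (b ∧ a)) since s2 is accessible from s0 and s2 ⊩ a → (b ∧ a).
s2 ⊩ a → (b ∧ a) vacuously: no world accessible from s2 forces the antecedent a.

No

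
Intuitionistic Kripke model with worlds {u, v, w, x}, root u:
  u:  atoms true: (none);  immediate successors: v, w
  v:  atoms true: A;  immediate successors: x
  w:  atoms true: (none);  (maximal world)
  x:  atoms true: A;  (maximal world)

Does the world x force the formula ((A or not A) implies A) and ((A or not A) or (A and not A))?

x forces ((A or not A) implies A) and ((A or not A) or (A and not A)) since x forces both conjuncts.

Yes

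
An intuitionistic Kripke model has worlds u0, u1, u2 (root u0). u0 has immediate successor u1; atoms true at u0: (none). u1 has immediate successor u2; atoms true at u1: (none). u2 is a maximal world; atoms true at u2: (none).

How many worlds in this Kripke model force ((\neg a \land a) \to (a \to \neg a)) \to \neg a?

3

u0: forces it.
u1: forces it.
u2: forces it.
Worlds forcing the formula: {u0, u1, u2}.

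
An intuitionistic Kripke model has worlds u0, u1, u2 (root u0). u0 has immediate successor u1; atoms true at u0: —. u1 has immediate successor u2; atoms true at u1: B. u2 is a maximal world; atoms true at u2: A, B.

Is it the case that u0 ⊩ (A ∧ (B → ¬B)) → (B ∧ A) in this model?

u0 ⊩ (A ∧ (B → ¬B)) → (B ∧ A) vacuously: no world accessible from u0 forces the antecedent A ∧ (B → ¬B).

Yes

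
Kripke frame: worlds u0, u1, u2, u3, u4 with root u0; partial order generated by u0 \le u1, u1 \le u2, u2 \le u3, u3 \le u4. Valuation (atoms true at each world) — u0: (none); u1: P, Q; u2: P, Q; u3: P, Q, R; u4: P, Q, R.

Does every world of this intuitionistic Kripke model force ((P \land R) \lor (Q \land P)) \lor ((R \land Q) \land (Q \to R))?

No

Not every world: u0 \nVdash ((P \land R) \lor (Q \land P)) \lor ((R \land Q) \land (Q \to R)).
u0 \nVdash ((P \land R) \lor (Q \land P)) \lor ((R \land Q) \land (Q \to R)): neither disjunct is forced at u0.
u0 \nVdash (P \land R) \lor (Q \land P): neither disjunct is forced at u0.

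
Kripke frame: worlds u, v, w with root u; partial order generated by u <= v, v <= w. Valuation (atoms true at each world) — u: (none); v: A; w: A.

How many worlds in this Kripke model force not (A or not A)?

u: does not force it — u does not force not (A or not A) since v is accessible from u and v forces A or not A.
v: does not force it — v does not force not (A or not A) since v is accessible from v and v forces A or not A.
w: does not force it.
Worlds forcing the formula: { }.

0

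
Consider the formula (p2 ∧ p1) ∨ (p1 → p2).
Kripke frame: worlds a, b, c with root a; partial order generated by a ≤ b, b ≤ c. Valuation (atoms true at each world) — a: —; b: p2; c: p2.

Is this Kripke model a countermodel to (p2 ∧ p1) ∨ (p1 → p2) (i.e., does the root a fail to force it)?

No

a ⊩ (p2 ∧ p1) ∨ (p1 → p2) via the disjunct p1 → p2.
So the root a forces (p2 ∧ p1) ∨ (p1 → p2); the model is not a countermodel.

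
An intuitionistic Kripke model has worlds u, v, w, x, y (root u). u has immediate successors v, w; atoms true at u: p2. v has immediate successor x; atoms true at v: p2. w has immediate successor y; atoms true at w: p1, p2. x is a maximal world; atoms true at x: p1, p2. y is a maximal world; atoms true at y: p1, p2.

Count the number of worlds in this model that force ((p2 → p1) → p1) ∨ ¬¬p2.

5

u: forces it.
v: forces it.
w: forces it.
x: forces it.
y: forces it.
Worlds forcing the formula: {u, v, w, x, y}.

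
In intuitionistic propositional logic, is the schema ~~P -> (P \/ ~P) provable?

This is a variant of double-negation elimination (deriving excluded middle from double negation), which is not intuitionistically valid.
A Kripke countermodel: worlds u0, u1; order generated by u0 <= u1; atoms true at each world — u0:{}; u1:{P}.
u0 ||-/- ~~P -> (P \/ ~P): already at u0 itself, u0 ||- ~~P but u0 ||-/- P \/ ~P.
u0 ||-/- P \/ ~P: neither disjunct is forced at u0.
u0 lacks atom P, so u0 ||-/- P.
So the root u0 does not force the formula.

No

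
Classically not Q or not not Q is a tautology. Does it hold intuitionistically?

This is the weak law of excluded middle, which is not intuitionistically valid.
A Kripke countermodel: worlds u0, u1, u2; order generated by u0 <= u1, u0 <= u2; atoms true at each world — u0:{}; u1:{Q}; u2:{}.
u0 does not force not Q or not not Q: neither disjunct is forced at u0.
u0 does not force not Q since u1 is accessible from u0 and u1 forces Q.
So the root u0 does not force the formula.

No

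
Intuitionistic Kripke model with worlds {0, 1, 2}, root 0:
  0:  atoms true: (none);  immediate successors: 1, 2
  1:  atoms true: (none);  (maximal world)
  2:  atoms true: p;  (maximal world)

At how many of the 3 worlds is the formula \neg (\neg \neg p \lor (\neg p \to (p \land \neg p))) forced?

0: does not force it — 0 \nVdash \neg (\neg \neg p \lor (\neg p \to (p \land \neg p))) since 2 is accessible from 0 and 2 \Vdash \neg \neg p \lor (\neg p \to (p \land \neg p)).
1: forces it.
2: does not force it — 2 \nVdash \neg (\neg \neg p \lor (\neg p \to (p \land \neg p))) since 2 is accessible from 2 and 2 \Vdash \neg \neg p \lor (\neg p \to (p \land \neg p)).
Worlds forcing the formula: {1}.

1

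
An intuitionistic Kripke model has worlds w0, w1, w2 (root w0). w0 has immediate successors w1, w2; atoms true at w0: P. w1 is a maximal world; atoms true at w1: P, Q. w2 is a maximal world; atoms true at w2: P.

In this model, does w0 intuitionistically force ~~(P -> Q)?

w0 ||-/- ~~(P -> Q) since w2 is accessible from w0 and w2 ||- ~(P -> Q).
w2 ||- ~(P -> Q): no world accessible from w2 forces P -> Q.

No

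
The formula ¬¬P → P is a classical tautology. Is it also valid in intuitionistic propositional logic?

This is double-negation elimination, which is not intuitionistically valid.
A Kripke countermodel: worlds w0, w1; order generated by w0 ≤ w1; atoms true at each world — w0:{}; w1:{P}.
w0 ⊮ ¬¬P → P: already at w0 itself, w0 ⊩ ¬¬P but w0 ⊮ P.
w0 lacks atom P, so w0 ⊮ P.
So the root w0 does not force the formula.

No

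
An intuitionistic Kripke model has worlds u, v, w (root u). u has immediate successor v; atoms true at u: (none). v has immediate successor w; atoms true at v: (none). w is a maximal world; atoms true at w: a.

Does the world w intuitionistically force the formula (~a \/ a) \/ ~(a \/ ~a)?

Yes

w ||- (~a \/ a) \/ ~(a \/ ~a) via the disjunct ~a \/ a.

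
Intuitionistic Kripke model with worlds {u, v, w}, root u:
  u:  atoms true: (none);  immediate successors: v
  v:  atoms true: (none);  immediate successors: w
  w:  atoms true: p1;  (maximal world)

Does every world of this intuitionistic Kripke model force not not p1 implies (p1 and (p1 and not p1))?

Not every world: u does not force not not p1 implies (p1 and (p1 and not p1)).
u does not force not not p1 implies (p1 and (p1 and not p1)): already at u itself, u forces not not p1 but u does not force p1 and (p1 and not p1).
u does not force p1 and (p1 and not p1) since u fails p1.

No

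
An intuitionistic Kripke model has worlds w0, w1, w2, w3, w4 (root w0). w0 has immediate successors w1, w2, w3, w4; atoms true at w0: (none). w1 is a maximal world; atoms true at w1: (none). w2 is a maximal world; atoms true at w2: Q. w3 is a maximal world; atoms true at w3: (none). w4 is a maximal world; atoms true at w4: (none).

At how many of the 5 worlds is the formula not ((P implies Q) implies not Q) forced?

1

w0: does not force it — w0 does not force not ((P implies Q) implies not Q) since w1 is accessible from w0 and w1 forces (P implies Q) implies not Q.
w1: does not force it — w1 does not force not ((P implies Q) implies not Q) since w1 is accessible from w1 and w1 forces (P implies Q) implies not Q.
w2: forces it.
w3: does not force it — w3 does not force not ((P implies Q) implies not Q) since w3 is accessible from w3 and w3 forces (P implies Q) implies not Q.
w4: does not force it.
Worlds forcing the formula: {w2}.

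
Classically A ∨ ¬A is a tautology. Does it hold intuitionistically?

No

This is the law of excluded middle, which is not intuitionistically valid.
A Kripke countermodel: worlds a, b; order generated by a ≤ b; atoms true at each world — a:{}; b:{A}.
a ⊮ A ∨ ¬A: neither disjunct is forced at a.
a lacks atom A, so a ⊮ A.
So the root a does not force the formula.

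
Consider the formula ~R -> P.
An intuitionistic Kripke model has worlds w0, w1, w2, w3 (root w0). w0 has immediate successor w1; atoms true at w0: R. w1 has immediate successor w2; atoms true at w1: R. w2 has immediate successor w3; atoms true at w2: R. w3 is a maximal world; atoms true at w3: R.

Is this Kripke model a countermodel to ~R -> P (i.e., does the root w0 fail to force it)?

No

w0 ||- ~R -> P vacuously: no world accessible from w0 forces the antecedent ~R.
So the root w0 forces ~R -> P; the model is not a countermodel.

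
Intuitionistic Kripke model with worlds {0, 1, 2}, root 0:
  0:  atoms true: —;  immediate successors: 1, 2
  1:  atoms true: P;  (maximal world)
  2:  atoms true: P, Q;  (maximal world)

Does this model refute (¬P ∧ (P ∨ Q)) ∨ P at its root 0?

Yes

0 ⊮ (¬P ∧ (P ∨ Q)) ∨ P: neither disjunct is forced at 0.
0 ⊮ ¬P ∧ (P ∨ Q) since 0 fails ¬P.
So the root 0 does not force (¬P ∧ (P ∨ Q)) ∨ P; the model is a countermodel.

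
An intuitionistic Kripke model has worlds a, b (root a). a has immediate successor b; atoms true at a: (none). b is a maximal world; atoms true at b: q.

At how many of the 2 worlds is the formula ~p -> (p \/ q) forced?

1

a: does not force it — a ||-/- ~p -> (p \/ q): already at a itself, a ||- ~p but a ||-/- p \/ q.
b: forces it.
Worlds forcing the formula: {b}.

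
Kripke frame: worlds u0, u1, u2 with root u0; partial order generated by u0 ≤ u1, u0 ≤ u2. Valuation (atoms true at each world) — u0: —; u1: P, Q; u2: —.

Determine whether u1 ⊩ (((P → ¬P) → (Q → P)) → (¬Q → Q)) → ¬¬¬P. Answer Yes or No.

No

u1 ⊮ (((P → ¬P) → (Q → P)) → (¬Q → Q)) → ¬¬¬P: already at u1 itself, u1 ⊩ ((P → ¬P) → (Q → P)) → (¬Q → Q) but u1 ⊮ ¬¬¬P.
u1 ⊮ ¬¬¬P since u1 is accessible from u1 and u1 ⊩ ¬¬P.
u1 ⊩ ¬¬P: no world accessible from u1 forces ¬P.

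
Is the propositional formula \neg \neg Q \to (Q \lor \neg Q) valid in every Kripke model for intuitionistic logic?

This is a variant of double-negation elimination (deriving excluded middle from double negation), which is not intuitionistically valid.
A Kripke countermodel: worlds u, v; order generated by u \le v; atoms true at each world — u:{}; v:{Q}.
u \nVdash \neg \neg Q \to (Q \lor \neg Q): already at u itself, u \Vdash \neg \neg Q but u \nVdash Q \lor \neg Q.
u \nVdash Q \lor \neg Q: neither disjunct is forced at u.
u lacks atom Q, so u \nVdash Q.
So the root u does not force the formula.

No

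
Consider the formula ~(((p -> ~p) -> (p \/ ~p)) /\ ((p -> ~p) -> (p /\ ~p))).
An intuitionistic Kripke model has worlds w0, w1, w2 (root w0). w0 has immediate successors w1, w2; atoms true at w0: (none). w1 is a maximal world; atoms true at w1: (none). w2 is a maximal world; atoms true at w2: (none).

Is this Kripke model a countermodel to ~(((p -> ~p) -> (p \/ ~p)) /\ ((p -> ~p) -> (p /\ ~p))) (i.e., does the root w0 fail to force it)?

No

w0 ||- ~(((p -> ~p) -> (p \/ ~p)) /\ ((p -> ~p) -> (p /\ ~p))): no world accessible from w0 forces ((p -> ~p) -> (p \/ ~p)) /\ ((p -> ~p) -> (p /\ ~p)).
So the root w0 forces ~(((p -> ~p) -> (p \/ ~p)) /\ ((p -> ~p) -> (p /\ ~p))); the model is not a countermodel.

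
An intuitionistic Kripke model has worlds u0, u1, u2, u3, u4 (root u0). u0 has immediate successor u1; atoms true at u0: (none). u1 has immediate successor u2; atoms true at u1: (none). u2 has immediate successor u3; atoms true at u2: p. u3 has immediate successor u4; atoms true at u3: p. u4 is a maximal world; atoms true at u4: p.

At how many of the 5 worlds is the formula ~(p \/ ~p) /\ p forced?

u0: does not force it — u0 ||-/- ~(p \/ ~p) /\ p since u0 fails ~(p \/ ~p).
u1: does not force it — u1 ||-/- ~(p \/ ~p) /\ p since u1 fails ~(p \/ ~p).
u2: does not force it — u2 ||-/- ~(p \/ ~p) /\ p since u2 fails ~(p \/ ~p).
u3: does not force it.
u4: does not force it.
Worlds forcing the formula: { }.

0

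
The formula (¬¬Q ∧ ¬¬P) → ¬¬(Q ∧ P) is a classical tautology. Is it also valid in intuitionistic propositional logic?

This is the distribution of double negation over conjunction, which is intuitionistically derivable.
Assume ¬¬Q, ¬¬P, and ¬(Q ∧ P). From Q we'd get ¬P (since Q ∧ P is refuted), contradicting ¬¬P; so ¬Q, contradicting ¬¬Q.

Yes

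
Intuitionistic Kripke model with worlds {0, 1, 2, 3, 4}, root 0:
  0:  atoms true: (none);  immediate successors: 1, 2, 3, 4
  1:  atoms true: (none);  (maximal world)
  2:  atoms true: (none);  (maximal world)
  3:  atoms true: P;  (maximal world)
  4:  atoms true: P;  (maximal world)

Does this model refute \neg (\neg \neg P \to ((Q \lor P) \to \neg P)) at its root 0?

Yes

0 \nVdash \neg (\neg \neg P \to ((Q \lor P) \to \neg P)) since 1 is accessible from 0 and 1 \Vdash \neg \neg P \to ((Q \lor P) \to \neg P).
1 \Vdash \neg \neg P \to ((Q \lor P) \to \neg P) vacuously: no world accessible from 1 forces the antecedent \neg \neg P.
So the root 0 does not force \neg (\neg \neg P \to ((Q \lor P) \to \neg P)); the model is a countermodel.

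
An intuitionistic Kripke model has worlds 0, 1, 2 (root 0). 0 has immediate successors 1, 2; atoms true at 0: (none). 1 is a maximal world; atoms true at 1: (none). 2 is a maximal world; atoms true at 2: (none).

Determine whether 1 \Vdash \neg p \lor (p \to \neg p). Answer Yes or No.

Yes

1 \Vdash \neg p \lor (p \to \neg p) via the disjunct \neg p.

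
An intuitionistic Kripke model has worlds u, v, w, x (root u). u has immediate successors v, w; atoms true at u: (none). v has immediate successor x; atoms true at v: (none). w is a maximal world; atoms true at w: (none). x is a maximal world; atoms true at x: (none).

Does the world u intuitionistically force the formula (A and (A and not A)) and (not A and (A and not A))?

u does not force (A and (A and not A)) and (not A and (A and not A)) since u fails A and (A and not A).

No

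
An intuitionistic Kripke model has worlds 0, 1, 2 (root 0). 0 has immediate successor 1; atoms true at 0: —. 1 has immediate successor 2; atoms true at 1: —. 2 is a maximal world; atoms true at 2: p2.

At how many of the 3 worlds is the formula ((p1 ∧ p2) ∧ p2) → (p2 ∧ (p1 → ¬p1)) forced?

3

0: forces it.
1: forces it.
2: forces it.
Worlds forcing the formula: {0, 1, 2}.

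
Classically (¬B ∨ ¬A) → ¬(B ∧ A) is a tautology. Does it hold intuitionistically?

This is a constructively valid De Morgan direction (disjunction of negations to negated conjunction), which is intuitionistically derivable.
If ¬B holds at a world then no accessible world forces B, hence none forces B ∧ A; likewise for ¬A.

Yes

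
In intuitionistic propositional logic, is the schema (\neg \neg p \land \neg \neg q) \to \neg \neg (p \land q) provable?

This is the distribution of double negation over conjunction, which is intuitionistically derivable.
Assume \neg \neg p, \neg \neg q, and \neg (p \land q). From p we'd get \neg q (since p \land q is refuted), contradicting \neg \neg q; so \neg p, contradicting \neg \neg p.

Yes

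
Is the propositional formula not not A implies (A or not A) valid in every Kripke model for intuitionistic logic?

This is a variant of double-negation elimination (deriving excluded middle from double negation), which is not intuitionistically valid.
A Kripke countermodel: worlds a, b; order generated by a <= b; atoms true at each world — a:{}; b:{A}.
a does not force not not A implies (A or not A): already at a itself, a forces not not A but a does not force A or not A.
a does not force A or not A: neither disjunct is forced at a.
a lacks atom A, so a does not force A.
So the root a does not force the formula.

No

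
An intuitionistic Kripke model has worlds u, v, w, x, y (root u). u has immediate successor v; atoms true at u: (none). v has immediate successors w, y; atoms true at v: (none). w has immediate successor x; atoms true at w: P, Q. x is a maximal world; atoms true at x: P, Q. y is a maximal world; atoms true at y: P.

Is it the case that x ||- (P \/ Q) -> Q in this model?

Yes

x ||- (P \/ Q) -> Q: every world accessible from x that forces P \/ Q (namely x) also forces Q.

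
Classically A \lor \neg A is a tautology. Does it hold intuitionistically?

This is the law of excluded middle, which is not intuitionistically valid.
A Kripke countermodel: worlds w0, w1; order generated by w0 \le w1; atoms true at each world — w0:{}; w1:{A}.
w0 \nVdash A \lor \neg A: neither disjunct is forced at w0.
w0 lacks atom A, so w0 \nVdash A.
So the root w0 does not force the formula.

No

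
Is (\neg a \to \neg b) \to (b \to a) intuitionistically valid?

No

This is the converse of contraposition, which is not intuitionistically valid.
A Kripke countermodel: worlds u0, u1; order generated by u0 \le u1; atoms true at each world — u0:{b}; u1:{a,b}.
u0 \nVdash (\neg a \to \neg b) \to (b \to a): already at u0 itself, u0 \Vdash \neg a \to \neg b but u0 \nVdash b \to a.
u0 \nVdash b \to a: already at u0 itself, u0 \Vdash b but u0 \nVdash a.
u0 lacks atom a, so u0 \nVdash a.
So the root u0 does not force the formula.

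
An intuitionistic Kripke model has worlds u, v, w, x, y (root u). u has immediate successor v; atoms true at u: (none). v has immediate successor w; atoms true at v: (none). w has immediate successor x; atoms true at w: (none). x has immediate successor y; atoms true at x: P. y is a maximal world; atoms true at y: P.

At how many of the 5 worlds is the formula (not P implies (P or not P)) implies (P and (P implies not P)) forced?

0

u: does not force it — u does not force (not P implies (P or not P)) implies (P and (P implies not P)): already at u itself, u forces not P implies (P or not P) but u does not force P and (P implies not P).
v: does not force it.
w: does not force it.
x: does not force it.
y: does not force it.
Worlds forcing the formula: { }.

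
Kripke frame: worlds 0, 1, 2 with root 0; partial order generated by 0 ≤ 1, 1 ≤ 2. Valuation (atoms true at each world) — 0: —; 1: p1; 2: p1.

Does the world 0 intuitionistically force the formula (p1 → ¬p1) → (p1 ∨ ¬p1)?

Yes

0 ⊩ (p1 → ¬p1) → (p1 ∨ ¬p1) vacuously: no world accessible from 0 forces the antecedent p1 → ¬p1.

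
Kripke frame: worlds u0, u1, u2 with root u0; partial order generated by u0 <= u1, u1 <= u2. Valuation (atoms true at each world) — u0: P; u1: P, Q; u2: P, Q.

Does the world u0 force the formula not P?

u0 does not force not P since u0 is accessible from u0 and u0 forces P.

No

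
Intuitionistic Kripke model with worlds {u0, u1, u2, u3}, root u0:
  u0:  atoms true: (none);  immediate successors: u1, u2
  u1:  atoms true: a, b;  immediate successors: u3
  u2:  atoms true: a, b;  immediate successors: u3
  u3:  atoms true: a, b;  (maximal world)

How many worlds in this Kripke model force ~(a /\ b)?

0

u0: does not force it — u0 ||-/- ~(a /\ b) since u1 is accessible from u0 and u1 ||- a /\ b.
u1: does not force it.
u2: does not force it.
u3: does not force it.
Worlds forcing the formula: { }.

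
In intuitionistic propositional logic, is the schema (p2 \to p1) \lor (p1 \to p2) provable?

This is the Gödel–Dummett linearity axiom, which is not intuitionistically valid.
A Kripke countermodel: worlds u, v, w; order generated by u \le v, u \le w; atoms true at each world — u:{}; v:{p2}; w:{p1}.
u \nVdash (p2 \to p1) \lor (p1 \to p2): neither disjunct is forced at u.
u \nVdash p2 \to p1: at the accessible world v, v \Vdash p2 but v \nVdash p1.
v lacks atom p1, so v \nVdash p1.
So the root u does not force the formula.

No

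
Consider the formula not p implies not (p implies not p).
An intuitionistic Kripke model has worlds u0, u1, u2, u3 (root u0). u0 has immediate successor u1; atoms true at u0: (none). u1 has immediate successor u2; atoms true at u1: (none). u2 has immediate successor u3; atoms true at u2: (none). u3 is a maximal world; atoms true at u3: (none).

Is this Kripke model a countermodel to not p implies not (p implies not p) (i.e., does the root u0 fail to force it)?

u0 does not force not p implies not (p implies not p): already at u0 itself, u0 forces not p but u0 does not force not (p implies not p).
u0 does not force not (p implies not p) since u0 is accessible from u0 and u0 forces p implies not p.
u0 forces p implies not p vacuously: no world accessible from u0 forces the antecedent p.
So the root u0 does not force not p implies not (p implies not p); the model is a countermodel.

Yes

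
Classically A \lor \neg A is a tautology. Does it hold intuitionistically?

This is the law of excluded middle, which is not intuitionistically valid.
A Kripke countermodel: worlds a, b; order generated by a \le b; atoms true at each world — a:{}; b:{A}.
a \nVdash A \lor \neg A: neither disjunct is forced at a.
a lacks atom A, so a \nVdash A.
So the root a does not force the formula.

No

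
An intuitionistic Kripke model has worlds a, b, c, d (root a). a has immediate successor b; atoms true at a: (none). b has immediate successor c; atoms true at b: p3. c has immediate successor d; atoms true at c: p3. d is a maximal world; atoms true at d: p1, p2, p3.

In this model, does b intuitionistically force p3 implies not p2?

b does not force p3 implies not p2: already at b itself, b forces p3 but b does not force not p2.
b does not force not p2 since d is accessible from b and d forces p2.

No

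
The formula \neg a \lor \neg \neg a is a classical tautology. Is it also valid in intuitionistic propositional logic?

This is the weak law of excluded middle, which is not intuitionistically valid.
A Kripke countermodel: worlds u, v, w; order generated by u \le v, u \le w; atoms true at each world — u:{}; v:{a}; w:{}.
u \nVdash \neg a \lor \neg \neg a: neither disjunct is forced at u.
u \nVdash \neg a since v is accessible from u and v \Vdash a.
So the root u does not force the formula.

No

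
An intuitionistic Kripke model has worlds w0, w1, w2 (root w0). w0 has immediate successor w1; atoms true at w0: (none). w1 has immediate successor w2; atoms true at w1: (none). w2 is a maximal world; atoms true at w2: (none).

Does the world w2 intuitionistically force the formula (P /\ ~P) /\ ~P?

w2 ||-/- (P /\ ~P) /\ ~P since w2 fails P /\ ~P.

No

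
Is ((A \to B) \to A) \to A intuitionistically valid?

This is Peirce's law, which is not intuitionistically valid.
A Kripke countermodel: worlds s0, s1; order generated by s0 \le s1; atoms true at each world — s0:{}; s1:{A}.
s0 \nVdash ((A \to B) \to A) \to A: already at s0 itself, s0 \Vdash (A \to B) \to A but s0 \nVdash A.
s0 lacks atom A, so s0 \nVdash A.
So the root s0 does not force the formula.

No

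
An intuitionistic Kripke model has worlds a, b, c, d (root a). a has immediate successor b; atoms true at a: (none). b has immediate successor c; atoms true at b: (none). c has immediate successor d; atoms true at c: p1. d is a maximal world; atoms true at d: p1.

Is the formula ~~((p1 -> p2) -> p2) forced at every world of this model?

Yes

a ||- ~~((p1 -> p2) -> p2): no world accessible from a forces ~((p1 -> p2) -> p2).
Since the root a forces ~~((p1 -> p2) -> p2) and forcing is persistent (monotone upward), every world forces it.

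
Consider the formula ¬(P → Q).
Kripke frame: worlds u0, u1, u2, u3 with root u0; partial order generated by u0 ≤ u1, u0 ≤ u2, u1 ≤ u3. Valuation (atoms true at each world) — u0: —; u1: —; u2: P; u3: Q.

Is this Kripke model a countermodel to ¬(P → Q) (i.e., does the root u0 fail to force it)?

Yes

u0 ⊮ ¬(P → Q) since u1 is accessible from u0 and u1 ⊩ P → Q.
u1 ⊩ P → Q vacuously: no world accessible from u1 forces the antecedent P.
So the root u0 does not force ¬(P → Q); the model is a countermodel.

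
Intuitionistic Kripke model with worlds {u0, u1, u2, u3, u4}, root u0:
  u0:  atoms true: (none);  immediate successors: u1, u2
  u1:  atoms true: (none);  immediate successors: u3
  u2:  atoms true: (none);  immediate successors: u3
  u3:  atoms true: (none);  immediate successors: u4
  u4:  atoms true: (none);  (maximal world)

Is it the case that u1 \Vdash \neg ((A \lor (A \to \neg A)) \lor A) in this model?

No

u1 \nVdash \neg ((A \lor (A \to \neg A)) \lor A) since u1 is accessible from u1 and u1 \Vdash (A \lor (A \to \neg A)) \lor A.
u1 \Vdash (A \lor (A \to \neg A)) \lor A via the disjunct A \lor (A \to \neg A).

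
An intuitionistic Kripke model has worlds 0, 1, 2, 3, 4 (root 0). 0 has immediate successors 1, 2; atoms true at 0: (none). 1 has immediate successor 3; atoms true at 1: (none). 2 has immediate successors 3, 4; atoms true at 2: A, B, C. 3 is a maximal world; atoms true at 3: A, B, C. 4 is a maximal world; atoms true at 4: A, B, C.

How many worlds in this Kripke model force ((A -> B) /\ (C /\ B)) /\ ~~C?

3

0: does not force it — 0 ||-/- ((A -> B) /\ (C /\ B)) /\ ~~C since 0 fails (A -> B) /\ (C /\ B).
1: does not force it.
2: forces it.
3: forces it.
4: forces it.
Worlds forcing the formula: {2, 3, 4}.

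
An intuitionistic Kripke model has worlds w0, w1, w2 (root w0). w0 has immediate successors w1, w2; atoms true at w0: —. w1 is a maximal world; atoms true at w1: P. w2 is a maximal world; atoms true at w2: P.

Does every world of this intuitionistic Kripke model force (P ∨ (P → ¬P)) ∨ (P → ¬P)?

Not every world: w0 ⊮ (P ∨ (P → ¬P)) ∨ (P → ¬P).
w0 ⊮ (P ∨ (P → ¬P)) ∨ (P → ¬P): neither disjunct is forced at w0.
w0 ⊮ P ∨ (P → ¬P): neither disjunct is forced at w0.

No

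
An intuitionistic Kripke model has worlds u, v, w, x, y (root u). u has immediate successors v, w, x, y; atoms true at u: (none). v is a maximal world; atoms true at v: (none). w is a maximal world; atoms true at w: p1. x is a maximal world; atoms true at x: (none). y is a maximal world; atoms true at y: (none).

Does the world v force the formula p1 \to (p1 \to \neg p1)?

v \Vdash p1 \to (p1 \to \neg p1) vacuously: no world accessible from v forces the antecedent p1.

Yes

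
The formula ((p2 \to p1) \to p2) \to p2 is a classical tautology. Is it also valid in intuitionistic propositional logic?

No

This is Peirce's law, which is not intuitionistically valid.
A Kripke countermodel: worlds a, b; order generated by a \le b; atoms true at each world — a:{}; b:{p2}.
a \nVdash ((p2 \to p1) \to p2) \to p2: already at a itself, a \Vdash (p2 \to p1) \to p2 but a \nVdash p2.
a lacks atom p2, so a \nVdash p2.
So the root a does not force the formula.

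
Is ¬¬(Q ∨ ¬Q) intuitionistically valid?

Yes

This is the double negation of excluded middle, which is intuitionistically derivable.
Assuming ¬(Q ∨ ¬Q): from Q we'd get Q ∨ ¬Q, so ¬Q; but then Q ∨ ¬Q again — contradiction. Hence ¬¬(Q ∨ ¬Q).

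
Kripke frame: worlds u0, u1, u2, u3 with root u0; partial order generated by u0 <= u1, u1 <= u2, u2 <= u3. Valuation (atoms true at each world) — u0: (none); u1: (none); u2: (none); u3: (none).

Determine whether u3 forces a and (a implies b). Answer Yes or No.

No

u3 does not force a and (a implies b) since u3 fails a.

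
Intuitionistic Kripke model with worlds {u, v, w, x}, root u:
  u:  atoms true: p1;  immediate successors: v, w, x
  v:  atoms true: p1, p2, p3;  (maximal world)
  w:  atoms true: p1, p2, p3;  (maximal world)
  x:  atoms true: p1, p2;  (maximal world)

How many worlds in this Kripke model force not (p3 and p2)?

1

u: does not force it — u does not force not (p3 and p2) since v is accessible from u and v forces p3 and p2.
v: does not force it — v does not force not (p3 and p2) since v is accessible from v and v forces p3 and p2.
w: does not force it.
x: forces it.
Worlds forcing the formula: {x}.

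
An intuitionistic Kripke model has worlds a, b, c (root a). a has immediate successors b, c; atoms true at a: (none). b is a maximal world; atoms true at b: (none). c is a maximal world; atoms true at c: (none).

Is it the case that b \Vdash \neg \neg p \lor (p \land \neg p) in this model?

b \nVdash \neg \neg p \lor (p \land \neg p): neither disjunct is forced at b.
b \nVdash \neg \neg p since b is accessible from b and b \Vdash \neg p.
b \Vdash \neg p: no world accessible from b forces p.

No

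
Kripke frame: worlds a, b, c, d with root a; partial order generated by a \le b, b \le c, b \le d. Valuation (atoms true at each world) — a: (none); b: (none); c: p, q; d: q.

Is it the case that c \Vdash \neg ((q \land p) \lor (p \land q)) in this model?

No

c \nVdash \neg ((q \land p) \lor (p \land q)) since c is accessible from c and c \Vdash (q \land p) \lor (p \land q).
c \Vdash (q \land p) \lor (p \land q) via the disjunct q \land p.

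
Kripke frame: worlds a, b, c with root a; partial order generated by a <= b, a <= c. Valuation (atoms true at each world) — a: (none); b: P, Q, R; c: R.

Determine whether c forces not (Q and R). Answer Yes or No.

c forces not (Q and R): no world accessible from c forces Q and R.

Yes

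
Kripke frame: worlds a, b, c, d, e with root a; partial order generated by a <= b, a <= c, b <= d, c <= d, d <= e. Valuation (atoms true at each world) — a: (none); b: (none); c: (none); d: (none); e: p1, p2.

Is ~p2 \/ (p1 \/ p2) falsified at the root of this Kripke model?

a ||-/- ~p2 \/ (p1 \/ p2): neither disjunct is forced at a.
a ||-/- ~p2 since e is accessible from a and e ||- p2.
So the root a does not force ~p2 \/ (p1 \/ p2); the model is a countermodel.

Yes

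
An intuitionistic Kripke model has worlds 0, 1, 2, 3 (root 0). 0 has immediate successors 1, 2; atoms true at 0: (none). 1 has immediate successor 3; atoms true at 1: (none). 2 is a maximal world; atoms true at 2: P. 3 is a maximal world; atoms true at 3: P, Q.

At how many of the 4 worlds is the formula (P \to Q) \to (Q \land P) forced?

2

0: does not force it — 0 \nVdash (P \to Q) \to (Q \land P): at the accessible world 1, 1 \Vdash P \to Q but 1 \nVdash Q \land P.
1: does not force it — 1 \nVdash (P \to Q) \to (Q \land P): already at 1 itself, 1 \Vdash P \to Q but 1 \nVdash Q \land P.
2: forces it.
3: forces it.
Worlds forcing the formula: {2, 3}.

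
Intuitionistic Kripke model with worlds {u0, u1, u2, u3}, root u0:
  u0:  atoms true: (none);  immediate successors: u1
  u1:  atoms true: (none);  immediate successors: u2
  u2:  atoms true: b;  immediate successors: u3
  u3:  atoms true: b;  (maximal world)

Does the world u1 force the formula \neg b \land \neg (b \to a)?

No

u1 \nVdash \neg b \land \neg (b \to a) since u1 fails \neg b.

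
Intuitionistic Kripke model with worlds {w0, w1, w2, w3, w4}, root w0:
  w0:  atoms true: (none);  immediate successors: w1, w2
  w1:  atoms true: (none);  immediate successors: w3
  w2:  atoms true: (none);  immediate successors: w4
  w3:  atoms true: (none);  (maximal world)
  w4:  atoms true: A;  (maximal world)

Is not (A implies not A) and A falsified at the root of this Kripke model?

Yes

w0 does not force not (A implies not A) and A since w0 fails not (A implies not A).
So the root w0 does not force not (A implies not A) and A; the model is a countermodel.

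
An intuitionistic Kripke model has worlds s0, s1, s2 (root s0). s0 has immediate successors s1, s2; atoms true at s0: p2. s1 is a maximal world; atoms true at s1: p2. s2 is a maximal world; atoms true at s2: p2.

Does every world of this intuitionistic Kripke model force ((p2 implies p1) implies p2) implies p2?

Yes

s0 forces ((p2 implies p1) implies p2) implies p2: every world accessible from s0 that forces (p2 implies p1) implies p2 (namely s0, s1, s2) also forces p2.
Since the root s0 forces ((p2 implies p1) implies p2) implies p2 and forcing is persistent (monotone upward), every world forces it.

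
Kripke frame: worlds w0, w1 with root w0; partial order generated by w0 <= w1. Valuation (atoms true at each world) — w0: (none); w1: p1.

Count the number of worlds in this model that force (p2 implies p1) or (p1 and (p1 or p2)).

2

w0: forces it.
w1: forces it.
Worlds forcing the formula: {w0, w1}.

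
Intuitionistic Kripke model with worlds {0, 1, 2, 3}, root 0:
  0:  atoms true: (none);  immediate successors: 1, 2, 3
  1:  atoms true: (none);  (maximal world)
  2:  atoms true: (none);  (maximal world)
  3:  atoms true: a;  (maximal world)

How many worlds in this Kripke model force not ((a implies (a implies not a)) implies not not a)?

0: does not force it — 0 does not force not ((a implies (a implies not a)) implies not not a) since 3 is accessible from 0 and 3 forces (a implies (a implies not a)) implies not not a.
1: forces it.
2: forces it.
3: does not force it — 3 does not force not ((a implies (a implies not a)) implies not not a) since 3 is accessible from 3 and 3 forces (a implies (a implies not a)) implies not not a.
Worlds forcing the formula: {1, 2}.

2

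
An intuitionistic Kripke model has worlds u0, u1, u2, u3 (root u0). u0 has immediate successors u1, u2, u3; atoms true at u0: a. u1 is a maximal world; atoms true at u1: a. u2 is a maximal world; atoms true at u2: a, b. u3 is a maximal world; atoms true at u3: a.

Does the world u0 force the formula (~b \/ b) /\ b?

No

u0 ||-/- (~b \/ b) /\ b since u0 fails ~b \/ b.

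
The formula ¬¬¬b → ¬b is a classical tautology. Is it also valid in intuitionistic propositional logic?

Yes

This is triple-negation reduction, which is intuitionistically derivable.
Assume ¬¬¬b and suppose b. Then ¬¬b (double-negation introduction), contradicting ¬¬¬b. So ¬b.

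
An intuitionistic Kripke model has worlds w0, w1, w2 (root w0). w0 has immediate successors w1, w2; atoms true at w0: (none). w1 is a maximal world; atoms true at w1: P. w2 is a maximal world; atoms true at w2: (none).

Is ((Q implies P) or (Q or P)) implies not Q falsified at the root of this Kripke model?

No

w0 forces ((Q implies P) or (Q or P)) implies not Q: every world accessible from w0 that forces (Q implies P) or (Q or P) (namely w0, w1, w2) also forces not Q.
So the root w0 forces ((Q implies P) or (Q or P)) implies not Q; the model is not a countermodel.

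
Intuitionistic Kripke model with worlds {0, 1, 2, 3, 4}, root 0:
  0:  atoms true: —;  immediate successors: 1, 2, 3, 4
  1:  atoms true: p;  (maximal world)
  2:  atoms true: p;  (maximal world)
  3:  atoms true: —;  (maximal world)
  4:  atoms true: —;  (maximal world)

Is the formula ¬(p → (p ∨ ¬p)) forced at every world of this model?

No

Not every world: 0 ⊮ ¬(p → (p ∨ ¬p)).
0 ⊮ ¬(p → (p ∨ ¬p)) since 0 is accessible from 0 and 0 ⊩ p → (p ∨ ¬p).
0 ⊩ p → (p ∨ ¬p): every world accessible from 0 that forces p (namely 1, 2) also forces p ∨ ¬p.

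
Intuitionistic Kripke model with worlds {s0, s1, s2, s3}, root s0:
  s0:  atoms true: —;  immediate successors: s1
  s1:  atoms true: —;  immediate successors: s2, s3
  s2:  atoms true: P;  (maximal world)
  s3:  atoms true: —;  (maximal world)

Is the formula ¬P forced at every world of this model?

No

Not every world: s0 ⊮ ¬P.
s0 ⊮ ¬P since s2 is accessible from s0 and s2 ⊩ P.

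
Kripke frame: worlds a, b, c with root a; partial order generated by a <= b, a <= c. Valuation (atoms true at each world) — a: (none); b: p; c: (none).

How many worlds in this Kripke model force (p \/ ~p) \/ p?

a: does not force it — a ||-/- (p \/ ~p) \/ p: neither disjunct is forced at a.
b: forces it.
c: forces it.
Worlds forcing the formula: {b, c}.

2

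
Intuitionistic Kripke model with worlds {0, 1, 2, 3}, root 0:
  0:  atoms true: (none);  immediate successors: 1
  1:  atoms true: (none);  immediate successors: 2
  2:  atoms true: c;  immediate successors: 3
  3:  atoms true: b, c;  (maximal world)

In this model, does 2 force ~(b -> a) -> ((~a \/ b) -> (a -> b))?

Yes

2 ||- ~(b -> a) -> ((~a \/ b) -> (a -> b)): every world accessible from 2 that forces ~(b -> a) (namely 2, 3) also forces (~a \/ b) -> (a -> b).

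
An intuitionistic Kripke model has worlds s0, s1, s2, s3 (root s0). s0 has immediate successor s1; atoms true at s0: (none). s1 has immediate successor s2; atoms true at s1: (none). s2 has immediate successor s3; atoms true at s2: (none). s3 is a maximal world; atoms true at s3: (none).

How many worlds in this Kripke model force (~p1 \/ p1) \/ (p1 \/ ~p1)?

4

s0: forces it.
s1: forces it.
s2: forces it.
s3: forces it.
Worlds forcing the formula: {s0, s1, s2, s3}.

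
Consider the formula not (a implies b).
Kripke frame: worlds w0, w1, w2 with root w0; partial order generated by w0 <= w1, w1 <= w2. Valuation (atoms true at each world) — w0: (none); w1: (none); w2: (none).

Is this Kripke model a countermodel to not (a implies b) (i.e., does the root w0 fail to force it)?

Yes

w0 does not force not (a implies b) since w0 is accessible from w0 and w0 forces a implies b.
w0 forces a implies b vacuously: no world accessible from w0 forces the antecedent a.
So the root w0 does not force not (a implies b); the model is a countermodel.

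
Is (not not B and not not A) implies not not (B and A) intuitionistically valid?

This is the distribution of double negation over conjunction, which is intuitionistically derivable.
Assume not not B, not not A, and not (B and A). From B we'd get not A (since B and A is refuted), contradicting not not A; so not B, contradicting not not B.

Yes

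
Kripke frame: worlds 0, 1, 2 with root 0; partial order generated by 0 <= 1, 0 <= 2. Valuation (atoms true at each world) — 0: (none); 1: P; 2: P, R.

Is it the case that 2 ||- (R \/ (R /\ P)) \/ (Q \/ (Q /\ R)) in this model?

2 ||- (R \/ (R /\ P)) \/ (Q \/ (Q /\ R)) via the disjunct R \/ (R /\ P).

Yes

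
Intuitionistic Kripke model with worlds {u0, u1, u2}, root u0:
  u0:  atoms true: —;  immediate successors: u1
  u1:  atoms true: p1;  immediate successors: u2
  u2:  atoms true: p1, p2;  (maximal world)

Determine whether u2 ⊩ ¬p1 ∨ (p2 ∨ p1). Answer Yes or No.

Yes

u2 ⊩ ¬p1 ∨ (p2 ∨ p1) via the disjunct p2 ∨ p1.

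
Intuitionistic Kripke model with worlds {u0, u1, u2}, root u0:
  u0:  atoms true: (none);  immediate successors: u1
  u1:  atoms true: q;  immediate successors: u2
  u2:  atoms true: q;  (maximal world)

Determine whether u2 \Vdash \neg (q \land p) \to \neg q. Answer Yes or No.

No

u2 \nVdash \neg (q \land p) \to \neg q: already at u2 itself, u2 \Vdash \neg (q \land p) but u2 \nVdash \neg q.
u2 \nVdash \neg q since u2 is accessible from u2 and u2 \Vdash q.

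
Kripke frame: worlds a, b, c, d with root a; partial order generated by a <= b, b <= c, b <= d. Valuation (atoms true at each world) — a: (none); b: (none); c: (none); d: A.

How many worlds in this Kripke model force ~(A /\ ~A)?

4

a: forces it.
b: forces it.
c: forces it.
d: forces it.
Worlds forcing the formula: {a, b, c, d}.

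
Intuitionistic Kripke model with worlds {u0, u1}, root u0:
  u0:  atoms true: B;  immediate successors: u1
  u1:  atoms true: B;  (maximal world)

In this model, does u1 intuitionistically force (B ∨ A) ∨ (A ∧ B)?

u1 ⊩ (B ∨ A) ∨ (A ∧ B) via the disjunct B ∨ A.

Yes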